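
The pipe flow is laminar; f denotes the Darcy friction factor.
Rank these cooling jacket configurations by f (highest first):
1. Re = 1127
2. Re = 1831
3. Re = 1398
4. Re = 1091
Case 1: f = 0.05679
Case 2: f = 0.03495
Case 3: f = 0.04578
Case 4: f = 0.05866
Ranking (highest first): 4, 1, 3, 2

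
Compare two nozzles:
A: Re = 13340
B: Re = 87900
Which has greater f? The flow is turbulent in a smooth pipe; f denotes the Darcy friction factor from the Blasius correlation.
f(A) = 0.0294, f(B) = 0.01835. Answer: A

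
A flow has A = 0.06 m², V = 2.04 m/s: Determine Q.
Formula: Q = A V
Q = 0.06·2.04·1000 = 122.4 L/s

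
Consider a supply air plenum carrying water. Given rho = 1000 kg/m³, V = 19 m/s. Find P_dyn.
Formula: P_{dyn} = \frac{1}{2} \rho V^2
P_dyn = 0.5·1000·19²/1000 = 180.5 kPa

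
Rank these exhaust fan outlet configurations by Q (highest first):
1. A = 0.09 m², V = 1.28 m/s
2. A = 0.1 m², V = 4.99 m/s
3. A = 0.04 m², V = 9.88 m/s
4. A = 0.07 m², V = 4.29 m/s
Case 1: Q = 115.2 L/s
Case 2: Q = 499 L/s
Case 3: Q = 395.2 L/s
Case 4: Q = 300.3 L/s
Ranking (highest first): 2, 3, 4, 1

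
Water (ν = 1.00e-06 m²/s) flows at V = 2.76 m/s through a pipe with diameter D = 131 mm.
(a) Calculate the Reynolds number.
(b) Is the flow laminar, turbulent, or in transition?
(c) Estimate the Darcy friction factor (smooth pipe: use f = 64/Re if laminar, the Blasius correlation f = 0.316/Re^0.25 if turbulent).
(a) Re = V·D/ν = 2.76·0.131/1.00e-06 = 361560
(b) Flow regime: turbulent (Re > 4000)
(c) Friction factor: f = 0.316/Re^0.25 = 0.316/361560^0.25 = 0.01289 (Blasius is strictly valid for Re ≲ 1e5; used here as the smooth-pipe estimate the problem specifies)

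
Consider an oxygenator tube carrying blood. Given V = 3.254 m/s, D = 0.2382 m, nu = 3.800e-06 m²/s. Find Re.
Formula: Re = \frac{V D}{\nu}
Re = 3.254·0.2382/3.800e-06 = 203974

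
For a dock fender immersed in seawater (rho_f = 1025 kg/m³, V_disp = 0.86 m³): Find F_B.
Formula: F_B = \rho_f g V_{disp}
F_B = 1025·9.81·0.86 = 8648 N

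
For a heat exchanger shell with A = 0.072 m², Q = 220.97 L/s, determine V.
Formula: Q = A V
Substituting knowns: 220.97 = 0.072·V·1000
Solving for V: V = (220.97/1000)/0.072 = 3.069 m/s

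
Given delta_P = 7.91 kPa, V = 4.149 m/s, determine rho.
Formula: V = \sqrt{\frac{2 \Delta P}{\rho}}
Substituting knowns: 4.149 = √(2·(7.91·1000)/rho)
Solving for rho: rho = 2·(7.91·1000)/4.149² = 919 kg/m³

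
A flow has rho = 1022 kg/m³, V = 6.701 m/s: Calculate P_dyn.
Formula: P_{dyn} = \frac{1}{2} \rho V^2
P_dyn = 0.5·1022·6.701²/1000 = 22.95 kPa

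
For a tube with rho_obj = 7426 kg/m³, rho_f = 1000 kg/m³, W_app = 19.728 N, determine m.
Formula: W_{app} = mg\left(1 - \frac{\rho_f}{\rho_{obj}}\right)
Substituting knowns: 19.728 = m·9.81·(1 − 1000/7426)
Solving for m: m = 19.728/(9.81·(1 − 1000/7426)) = 2.324 kg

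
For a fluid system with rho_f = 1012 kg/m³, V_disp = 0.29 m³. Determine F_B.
Formula: F_B = \rho_f g V_{disp}
F_B = 1012·9.81·0.29 = 2879 N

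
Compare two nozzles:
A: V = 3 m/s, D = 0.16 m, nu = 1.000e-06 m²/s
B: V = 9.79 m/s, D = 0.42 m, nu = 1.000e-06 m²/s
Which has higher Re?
Re(A) = 480000, Re(B) = 4.112e+06. Answer: B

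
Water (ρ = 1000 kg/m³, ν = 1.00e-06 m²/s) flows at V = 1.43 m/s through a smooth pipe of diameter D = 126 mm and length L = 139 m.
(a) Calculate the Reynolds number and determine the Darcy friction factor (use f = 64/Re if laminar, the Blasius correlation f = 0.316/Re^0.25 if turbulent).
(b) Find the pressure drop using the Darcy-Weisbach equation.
(a) Re = V·D/ν = 1.43·0.126/1.00e-06 = 180180 → turbulent (Re > 4000); f = 0.316/Re^0.25 = 0.316/180180^0.25 = 0.015338 (Blasius is strictly valid for Re ≲ 1e5; used here as the smooth-pipe estimate the problem specifies)
(b) Darcy-Weisbach: ΔP = f·(L/D)·½ρV²/1000 = 0.015338·(139/0.126)·½·1000·1.43²/1000 = 17.3 kPa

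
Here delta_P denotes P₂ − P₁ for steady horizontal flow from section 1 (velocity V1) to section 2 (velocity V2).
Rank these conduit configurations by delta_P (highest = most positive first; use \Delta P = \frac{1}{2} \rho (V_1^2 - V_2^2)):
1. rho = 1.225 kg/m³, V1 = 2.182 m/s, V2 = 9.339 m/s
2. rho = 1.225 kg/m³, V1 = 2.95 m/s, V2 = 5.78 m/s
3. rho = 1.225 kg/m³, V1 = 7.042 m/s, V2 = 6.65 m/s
Case 1: delta_P = -0.0505 kPa
Case 2: delta_P = -0.01513 kPa
Case 3: delta_P = 0.003287 kPa
Ranking (highest first): 3, 2, 1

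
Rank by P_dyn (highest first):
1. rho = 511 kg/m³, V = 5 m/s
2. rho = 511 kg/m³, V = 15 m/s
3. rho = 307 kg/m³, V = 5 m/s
Case 1: P_dyn = 6.388 kPa
Case 2: P_dyn = 57.49 kPa
Case 3: P_dyn = 3.837 kPa
Ranking (highest first): 2, 1, 3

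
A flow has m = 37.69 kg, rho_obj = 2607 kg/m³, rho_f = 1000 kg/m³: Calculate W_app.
Formula: W_{app} = mg\left(1 - \frac{\rho_f}{\rho_{obj}}\right)
W_app = 37.69·9.81·(1 − 1000/2607) = 227.9 N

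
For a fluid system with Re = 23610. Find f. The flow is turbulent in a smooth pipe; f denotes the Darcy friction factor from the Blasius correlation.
Formula: f = \frac{0.316}{Re^{0.25}}
f = 0.316/23610^0.25 = 0.02549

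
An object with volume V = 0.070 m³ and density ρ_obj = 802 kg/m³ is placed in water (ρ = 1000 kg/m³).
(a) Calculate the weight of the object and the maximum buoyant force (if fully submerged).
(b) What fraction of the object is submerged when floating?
(a) W=rho_obj*g*V=802*9.81*0.070=550.7 N; F_B(max)=rho*g*V=1000*9.81*0.070=686.7 N
(b) Floating fraction=rho_obj/rho=802/1000=0.802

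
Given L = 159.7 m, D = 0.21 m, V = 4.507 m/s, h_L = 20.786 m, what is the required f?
Formula: h_L = f \frac{L}{D} \frac{V^2}{2g}
Substituting knowns: 20.786 = f·(159.7/0.21)·4.507²/(2·9.81)
Solving for f: f = 20.786·2·9.81/((159.7/0.21)·4.507²) = 0.0264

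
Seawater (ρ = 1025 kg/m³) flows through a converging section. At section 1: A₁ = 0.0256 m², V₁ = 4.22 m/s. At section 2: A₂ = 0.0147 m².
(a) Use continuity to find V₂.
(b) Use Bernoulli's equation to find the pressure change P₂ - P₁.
(a) Continuity: A₁V₁=A₂V₂ -> V₂=A₁V₁/A₂=0.0256*4.22/0.0147=7.35 m/s
(b) Bernoulli: P₂-P₁=0.5*rho*(V₁^2-V₂^2)/1000=0.5*1025*(4.22^2-7.35^2)/1000=-18.56 kPa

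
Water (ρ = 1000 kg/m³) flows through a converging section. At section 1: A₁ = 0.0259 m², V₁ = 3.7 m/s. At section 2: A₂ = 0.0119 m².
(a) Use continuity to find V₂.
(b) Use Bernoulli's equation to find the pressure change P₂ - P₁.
(a) Continuity: A₁V₁=A₂V₂ -> V₂=A₁V₁/A₂=0.0259*3.7/0.0119=8.05 m/s
(b) Bernoulli: P₂-P₁=0.5*rho*(V₁^2-V₂^2)/1000=0.5*1000*(3.7^2-8.05^2)/1000=-25.56 kPa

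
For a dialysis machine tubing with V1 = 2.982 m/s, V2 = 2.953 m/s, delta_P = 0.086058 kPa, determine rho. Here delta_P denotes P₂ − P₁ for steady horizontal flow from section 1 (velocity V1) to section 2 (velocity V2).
Formula: \Delta P = \frac{1}{2} \rho (V_1^2 - V_2^2)
Substituting knowns: 0.086058 = 0.5·rho·(2.982² − 2.953²)/1000
Solving for rho: rho = 2·(0.086058·1000)/(2.982² − 2.953²) = 1000 kg/m³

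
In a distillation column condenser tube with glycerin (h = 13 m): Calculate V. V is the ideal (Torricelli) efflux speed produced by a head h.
Formula: V = \sqrt{2 g h}
V = √(2·9.81·13) = 15.97 m/s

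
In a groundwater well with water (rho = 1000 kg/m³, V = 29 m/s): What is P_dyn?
Formula: P_{dyn} = \frac{1}{2} \rho V^2
P_dyn = 0.5·1000·29²/1000 = 420.5 kPa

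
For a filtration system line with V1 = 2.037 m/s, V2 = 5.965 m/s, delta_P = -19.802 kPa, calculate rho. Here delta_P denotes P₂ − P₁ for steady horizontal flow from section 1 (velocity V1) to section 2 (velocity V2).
Formula: \Delta P = \frac{1}{2} \rho (V_1^2 - V_2^2)
Substituting knowns: -19.802 = 0.5·rho·(2.037² − 5.965²)/1000
Solving for rho: rho = 2·(-19.802·1000)/(2.037² − 5.965²) = 1260 kg/m³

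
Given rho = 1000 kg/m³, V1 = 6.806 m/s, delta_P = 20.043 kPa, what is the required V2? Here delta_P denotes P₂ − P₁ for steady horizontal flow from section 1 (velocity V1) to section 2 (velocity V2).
Formula: \Delta P = \frac{1}{2} \rho (V_1^2 - V_2^2)
Substituting knowns: 20.043 = 0.5·1000·(6.806² − V2²)/1000
Solving for V2: V2 = √(6.806² − 2·(20.043·1000)/1000) = 2.497 m/s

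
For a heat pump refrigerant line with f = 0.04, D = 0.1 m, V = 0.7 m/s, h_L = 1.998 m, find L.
Formula: h_L = f \frac{L}{D} \frac{V^2}{2g}
Substituting knowns: 1.998 = 0.04·(L/0.1)·0.7²/(2·9.81)
Solving for L: L = 1.998·2·9.81·0.1/(0.04·0.7²) = 200 m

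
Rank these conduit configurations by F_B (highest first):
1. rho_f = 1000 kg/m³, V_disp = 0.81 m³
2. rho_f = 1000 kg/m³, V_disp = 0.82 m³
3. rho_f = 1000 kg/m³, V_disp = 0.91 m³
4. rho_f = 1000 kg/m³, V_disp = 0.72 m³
Case 1: F_B = 7946 N
Case 2: F_B = 8044 N
Case 3: F_B = 8927 N
Case 4: F_B = 7063 N
Ranking (highest first): 3, 2, 1, 4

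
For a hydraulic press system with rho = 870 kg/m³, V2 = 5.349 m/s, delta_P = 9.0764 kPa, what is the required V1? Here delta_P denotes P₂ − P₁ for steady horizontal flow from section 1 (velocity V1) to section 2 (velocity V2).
Formula: \Delta P = \frac{1}{2} \rho (V_1^2 - V_2^2)
Substituting knowns: 9.0764 = 0.5·870·(V1² − 5.349²)/1000
Solving for V1: V1 = √(5.349² + 2·(9.0764·1000)/870) = 7.034 m/s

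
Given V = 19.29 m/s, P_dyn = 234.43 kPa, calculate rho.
Formula: P_{dyn} = \frac{1}{2} \rho V^2
Substituting knowns: 234.43 = 0.5·rho·19.29²/1000
Solving for rho: rho = 2·(234.43·1000)/19.29² = 1260 kg/m³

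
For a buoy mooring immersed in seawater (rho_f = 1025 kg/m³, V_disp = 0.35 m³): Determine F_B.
Formula: F_B = \rho_f g V_{disp}
F_B = 1025·9.81·0.35 = 3519 N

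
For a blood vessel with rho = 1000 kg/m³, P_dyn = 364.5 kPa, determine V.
Formula: P_{dyn} = \frac{1}{2} \rho V^2
Substituting knowns: 364.5 = 0.5·1000·V²/1000
Solving for V: V = √(2·(364.5·1000)/1000) = 27 m/s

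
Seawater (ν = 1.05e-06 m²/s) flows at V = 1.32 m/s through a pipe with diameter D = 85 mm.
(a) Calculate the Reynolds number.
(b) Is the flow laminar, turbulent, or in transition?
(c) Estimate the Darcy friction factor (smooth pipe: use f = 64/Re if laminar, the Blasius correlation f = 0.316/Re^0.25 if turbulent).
(a) Re = V·D/ν = 1.32·0.085/1.05e-06 = 106860
(b) Flow regime: turbulent (Re > 4000)
(c) Friction factor: f = 0.316/Re^0.25 = 0.316/106860^0.25 = 0.01748 (Blasius is strictly valid for Re ≲ 1e5; used here as the smooth-pipe estimate the problem specifies)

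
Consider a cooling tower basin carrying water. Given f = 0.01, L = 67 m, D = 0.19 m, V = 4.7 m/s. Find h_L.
Formula: h_L = f \frac{L}{D} \frac{V^2}{2g}
h_L = 0.01·(67/0.19)·4.7²/(2·9.81) = 3.97 m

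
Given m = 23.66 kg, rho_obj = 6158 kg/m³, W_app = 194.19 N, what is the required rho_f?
Formula: W_{app} = mg\left(1 - \frac{\rho_f}{\rho_{obj}}\right)
Substituting knowns: 194.19 = 23.66·9.81·(1 − rho_f/6158)
Solving for rho_f: rho_f = 6158·(1 − 194.19/(23.66·9.81)) = 1006 kg/m³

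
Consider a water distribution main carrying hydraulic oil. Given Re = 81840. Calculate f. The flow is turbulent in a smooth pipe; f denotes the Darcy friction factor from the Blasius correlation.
Formula: f = \frac{0.316}{Re^{0.25}}
f = 0.316/81840^0.25 = 0.01868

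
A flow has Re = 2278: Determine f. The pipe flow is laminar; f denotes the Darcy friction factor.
Formula: f = \frac{64}{Re}
f = 64/2278 = 0.02809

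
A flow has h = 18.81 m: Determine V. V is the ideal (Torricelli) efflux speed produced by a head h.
Formula: V = \sqrt{2 g h}
V = √(2·9.81·18.81) = 19.21 m/s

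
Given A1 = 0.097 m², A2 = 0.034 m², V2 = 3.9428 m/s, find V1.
Formula: V_2 = \frac{A_1 V_1}{A_2}
Substituting knowns: 3.9428 = 0.097·V1/0.034
Solving for V1: V1 = 3.9428·0.034/0.097 = 1.382 m/s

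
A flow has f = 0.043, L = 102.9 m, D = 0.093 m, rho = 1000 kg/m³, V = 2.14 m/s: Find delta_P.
Formula: \Delta P = f \frac{L}{D} \frac{\rho V^2}{2}
delta_P = 0.043·(102.9/0.093)·0.5·1000·2.14²/1000 = 108.9 kPa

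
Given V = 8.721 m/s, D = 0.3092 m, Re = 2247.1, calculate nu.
Formula: Re = \frac{V D}{\nu}
Substituting knowns: 2247.1 = 8.721·0.3092/nu
Solving for nu: nu = 8.721·0.3092/2247.1 = 0.0012 m²/s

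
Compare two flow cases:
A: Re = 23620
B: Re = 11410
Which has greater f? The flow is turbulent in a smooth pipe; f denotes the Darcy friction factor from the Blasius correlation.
f(A) = 0.02549, f(B) = 0.03057. Answer: B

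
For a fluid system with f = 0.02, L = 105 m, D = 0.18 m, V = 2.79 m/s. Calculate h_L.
Formula: h_L = f \frac{L}{D} \frac{V^2}{2g}
h_L = 0.02·(105/0.18)·2.79²/(2·9.81) = 4.629 m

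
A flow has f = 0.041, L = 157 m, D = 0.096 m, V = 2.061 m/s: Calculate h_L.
Formula: h_L = f \frac{L}{D} \frac{V^2}{2g}
h_L = 0.041·(157/0.096)·2.061²/(2·9.81) = 14.52 m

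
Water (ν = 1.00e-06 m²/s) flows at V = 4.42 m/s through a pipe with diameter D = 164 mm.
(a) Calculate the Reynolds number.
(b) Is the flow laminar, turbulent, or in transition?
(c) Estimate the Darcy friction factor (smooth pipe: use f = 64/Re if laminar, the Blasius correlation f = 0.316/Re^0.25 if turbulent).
(a) Re = V·D/ν = 4.42·0.164/1.00e-06 = 724880
(b) Flow regime: turbulent (Re > 4000)
(c) Friction factor: f = 0.316/Re^0.25 = 0.316/724880^0.25 = 0.01083 (Blasius is strictly valid for Re ≲ 1e5; used here as the smooth-pipe estimate the problem specifies)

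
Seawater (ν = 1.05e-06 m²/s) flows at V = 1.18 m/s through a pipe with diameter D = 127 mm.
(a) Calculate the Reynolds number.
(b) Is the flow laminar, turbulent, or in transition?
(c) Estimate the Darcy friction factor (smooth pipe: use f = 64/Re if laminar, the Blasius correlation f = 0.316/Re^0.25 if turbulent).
(a) Re = V·D/ν = 1.18·0.127/1.05e-06 = 142720
(b) Flow regime: turbulent (Re > 4000)
(c) Friction factor: f = 0.316/Re^0.25 = 0.316/142720^0.25 = 0.01626 (Blasius is strictly valid for Re ≲ 1e5; used here as the smooth-pipe estimate the problem specifies)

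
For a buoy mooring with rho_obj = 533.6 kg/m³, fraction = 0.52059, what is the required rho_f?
Formula: f_{sub} = \frac{\rho_{obj}}{\rho_f}
Substituting knowns: 0.52059 = 533.6/rho_f
Solving for rho_f: rho_f = 533.6/0.52059 = 1025 kg/m³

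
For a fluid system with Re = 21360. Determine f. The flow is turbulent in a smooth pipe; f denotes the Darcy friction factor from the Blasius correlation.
Formula: f = \frac{0.316}{Re^{0.25}}
f = 0.316/21360^0.25 = 0.02614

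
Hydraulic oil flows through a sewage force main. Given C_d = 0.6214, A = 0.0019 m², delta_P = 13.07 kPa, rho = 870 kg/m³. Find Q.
Formula: Q = C_d A \sqrt{\frac{2 \Delta P}{\rho}}
Q = 0.6214·0.0019·√(2·(13.07·1000)/870)·1000 = 6.472 L/s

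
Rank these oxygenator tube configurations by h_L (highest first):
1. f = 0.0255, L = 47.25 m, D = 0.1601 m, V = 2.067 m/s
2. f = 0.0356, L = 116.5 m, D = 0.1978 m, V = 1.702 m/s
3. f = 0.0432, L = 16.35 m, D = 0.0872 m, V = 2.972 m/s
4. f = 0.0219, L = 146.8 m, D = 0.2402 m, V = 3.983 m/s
Case 1: h_L = 1.639 m
Case 2: h_L = 3.096 m
Case 3: h_L = 3.647 m
Case 4: h_L = 10.82 m
Ranking (highest first): 4, 3, 2, 1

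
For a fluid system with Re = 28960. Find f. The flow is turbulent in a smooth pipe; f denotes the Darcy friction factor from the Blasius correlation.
Formula: f = \frac{0.316}{Re^{0.25}}
f = 0.316/28960^0.25 = 0.02422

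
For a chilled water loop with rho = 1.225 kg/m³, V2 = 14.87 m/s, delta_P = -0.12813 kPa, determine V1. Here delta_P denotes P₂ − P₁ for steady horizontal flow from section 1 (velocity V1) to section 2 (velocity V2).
Formula: \Delta P = \frac{1}{2} \rho (V_1^2 - V_2^2)
Substituting knowns: -0.12813 = 0.5·1.225·(V1² − 14.87²)/1000
Solving for V1: V1 = √(14.87² + 2·(-0.12813·1000)/1.225) = 3.453 m/s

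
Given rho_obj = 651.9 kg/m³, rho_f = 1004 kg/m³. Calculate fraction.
Formula: f_{sub} = \frac{\rho_{obj}}{\rho_f}
fraction = 651.9/1004 = 0.6493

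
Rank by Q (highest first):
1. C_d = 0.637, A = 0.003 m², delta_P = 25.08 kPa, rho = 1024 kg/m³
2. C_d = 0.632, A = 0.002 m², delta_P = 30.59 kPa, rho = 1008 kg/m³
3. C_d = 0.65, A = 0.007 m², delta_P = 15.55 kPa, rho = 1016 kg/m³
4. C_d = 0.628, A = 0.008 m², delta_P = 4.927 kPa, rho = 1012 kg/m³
Case 1: Q = 13.37 L/s
Case 2: Q = 9.847 L/s
Case 3: Q = 25.17 L/s
Case 4: Q = 15.68 L/s
Ranking (highest first): 3, 4, 1, 2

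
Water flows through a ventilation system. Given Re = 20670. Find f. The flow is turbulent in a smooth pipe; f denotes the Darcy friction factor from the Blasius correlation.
Formula: f = \frac{0.316}{Re^{0.25}}
f = 0.316/20670^0.25 = 0.02635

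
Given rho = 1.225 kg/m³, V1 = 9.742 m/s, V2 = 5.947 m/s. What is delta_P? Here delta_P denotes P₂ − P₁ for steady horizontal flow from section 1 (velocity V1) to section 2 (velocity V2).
Formula: \Delta P = \frac{1}{2} \rho (V_1^2 - V_2^2)
delta_P = 0.5·1.225·(9.742² − 5.947²)/1000 = 0.03647 kPa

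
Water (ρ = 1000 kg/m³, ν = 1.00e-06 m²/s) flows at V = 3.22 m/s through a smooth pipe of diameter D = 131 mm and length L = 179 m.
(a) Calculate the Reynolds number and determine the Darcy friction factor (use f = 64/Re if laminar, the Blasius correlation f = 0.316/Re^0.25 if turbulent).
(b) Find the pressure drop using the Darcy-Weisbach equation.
(a) Re = V·D/ν = 3.22·0.131/1.00e-06 = 421820 → turbulent (Re > 4000); f = 0.316/Re^0.25 = 0.316/421820^0.25 = 0.0124 (Blasius is strictly valid for Re ≲ 1e5; used here as the smooth-pipe estimate the problem specifies)
(b) Darcy-Weisbach: ΔP = f·(L/D)·½ρV²/1000 = 0.0124·(179/0.131)·½·1000·3.22²/1000 = 87.84 kPa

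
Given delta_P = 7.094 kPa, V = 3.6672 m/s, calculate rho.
Formula: V = \sqrt{\frac{2 \Delta P}{\rho}}
Substituting knowns: 3.6672 = √(2·(7.094·1000)/rho)
Solving for rho: rho = 2·(7.094·1000)/3.6672² = 1055 kg/m³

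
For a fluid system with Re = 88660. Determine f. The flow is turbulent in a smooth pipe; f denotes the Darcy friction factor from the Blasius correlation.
Formula: f = \frac{0.316}{Re^{0.25}}
f = 0.316/88660^0.25 = 0.01831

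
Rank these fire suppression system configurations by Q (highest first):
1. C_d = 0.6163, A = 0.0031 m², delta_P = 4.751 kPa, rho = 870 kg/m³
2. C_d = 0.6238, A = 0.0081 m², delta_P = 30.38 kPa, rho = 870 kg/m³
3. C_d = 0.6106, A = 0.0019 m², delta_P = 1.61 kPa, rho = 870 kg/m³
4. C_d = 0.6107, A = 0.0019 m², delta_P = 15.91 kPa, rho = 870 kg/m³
Case 1: Q = 6.314 L/s
Case 2: Q = 42.23 L/s
Case 3: Q = 2.232 L/s
Case 4: Q = 7.017 L/s
Ranking (highest first): 2, 4, 1, 3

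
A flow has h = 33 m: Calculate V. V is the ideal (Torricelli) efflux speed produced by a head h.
Formula: V = \sqrt{2 g h}
V = √(2·9.81·33) = 25.45 m/s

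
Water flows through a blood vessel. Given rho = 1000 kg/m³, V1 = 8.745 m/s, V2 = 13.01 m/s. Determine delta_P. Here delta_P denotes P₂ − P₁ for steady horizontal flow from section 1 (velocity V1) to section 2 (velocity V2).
Formula: \Delta P = \frac{1}{2} \rho (V_1^2 - V_2^2)
delta_P = 0.5·1000·(8.745² − 13.01²)/1000 = -46.39 kPa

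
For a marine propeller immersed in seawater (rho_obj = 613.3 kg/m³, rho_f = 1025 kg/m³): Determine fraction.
Formula: f_{sub} = \frac{\rho_{obj}}{\rho_f}
fraction = 613.3/1025 = 0.5983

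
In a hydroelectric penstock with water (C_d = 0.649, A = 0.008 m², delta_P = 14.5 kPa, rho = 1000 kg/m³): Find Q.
Formula: Q = C_d A \sqrt{\frac{2 \Delta P}{\rho}}
Q = 0.649·0.008·√(2·(14.5·1000)/1000)·1000 = 27.96 L/s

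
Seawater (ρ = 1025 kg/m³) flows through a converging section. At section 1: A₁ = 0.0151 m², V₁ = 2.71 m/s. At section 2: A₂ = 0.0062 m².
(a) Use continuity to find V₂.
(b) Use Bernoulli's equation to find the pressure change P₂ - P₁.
(a) Continuity: A₁V₁=A₂V₂ -> V₂=A₁V₁/A₂=0.0151*2.71/0.0062=6.60 m/s
(b) Bernoulli: P₂-P₁=0.5*rho*(V₁^2-V₂^2)/1000=0.5*1025*(2.71^2-6.60^2)/1000=-18.56 kPa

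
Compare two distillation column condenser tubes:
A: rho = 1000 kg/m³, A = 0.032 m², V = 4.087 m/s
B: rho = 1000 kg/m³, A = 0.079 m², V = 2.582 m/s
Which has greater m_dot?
m_dot(A) = 130.8 kg/s, m_dot(B) = 204 kg/s. Answer: B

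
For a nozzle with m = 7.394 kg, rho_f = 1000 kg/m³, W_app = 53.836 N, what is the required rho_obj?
Formula: W_{app} = mg\left(1 - \frac{\rho_f}{\rho_{obj}}\right)
Substituting knowns: 53.836 = 7.394·9.81·(1 − 1000/rho_obj)
Solving for rho_obj: rho_obj = 1000/(1 − 53.836/(7.394·9.81)) = 3879 kg/m³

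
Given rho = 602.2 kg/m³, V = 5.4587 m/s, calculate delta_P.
Formula: V = \sqrt{\frac{2 \Delta P}{\rho}}
Substituting knowns: 5.4587 = √(2·(delta_P·1000)/602.2)
Solving for delta_P: delta_P = 5.4587²·602.2/2/1000 = 8.972 kPa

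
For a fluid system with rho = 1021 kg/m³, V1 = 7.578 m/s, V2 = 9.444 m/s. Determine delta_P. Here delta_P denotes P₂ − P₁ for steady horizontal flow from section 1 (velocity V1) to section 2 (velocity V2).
Formula: \Delta P = \frac{1}{2} \rho (V_1^2 - V_2^2)
delta_P = 0.5·1021·(7.578² − 9.444²)/1000 = -16.22 kPa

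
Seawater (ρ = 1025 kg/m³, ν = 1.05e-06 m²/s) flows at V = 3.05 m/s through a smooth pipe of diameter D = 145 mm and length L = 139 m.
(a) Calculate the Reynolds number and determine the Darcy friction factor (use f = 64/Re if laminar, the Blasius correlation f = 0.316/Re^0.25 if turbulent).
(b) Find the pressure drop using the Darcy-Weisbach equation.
(a) Re = V·D/ν = 3.05·0.145/1.05e-06 = 421190 → turbulent (Re > 4000); f = 0.316/Re^0.25 = 0.316/421190^0.25 = 0.012404 (Blasius is strictly valid for Re ≲ 1e5; used here as the smooth-pipe estimate the problem specifies)
(b) Darcy-Weisbach: ΔP = f·(L/D)·½ρV²/1000 = 0.012404·(139/0.145)·½·1025·3.05²/1000 = 56.69 kPa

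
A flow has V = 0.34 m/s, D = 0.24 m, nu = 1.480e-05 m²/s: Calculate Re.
Formula: Re = \frac{V D}{\nu}
Re = 0.34·0.24/1.480e-05 = 5514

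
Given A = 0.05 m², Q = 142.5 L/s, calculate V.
Formula: Q = A V
Substituting knowns: 142.5 = 0.05·V·1000
Solving for V: V = (142.5/1000)/0.05 = 2.85 m/s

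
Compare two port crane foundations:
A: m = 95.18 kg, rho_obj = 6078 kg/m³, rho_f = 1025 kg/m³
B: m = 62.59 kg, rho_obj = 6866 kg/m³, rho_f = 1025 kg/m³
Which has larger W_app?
W_app(A) = 776.3 N, W_app(B) = 522.3 N. Answer: A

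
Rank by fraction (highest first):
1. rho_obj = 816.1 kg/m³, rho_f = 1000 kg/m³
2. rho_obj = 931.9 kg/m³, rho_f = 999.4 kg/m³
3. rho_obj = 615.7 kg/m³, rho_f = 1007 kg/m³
Case 1: fraction = 0.8161
Case 2: fraction = 0.9325
Case 3: fraction = 0.6114
Ranking (highest first): 2, 1, 3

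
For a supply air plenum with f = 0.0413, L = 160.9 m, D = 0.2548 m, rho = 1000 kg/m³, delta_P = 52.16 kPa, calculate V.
Formula: \Delta P = f \frac{L}{D} \frac{\rho V^2}{2}
Substituting knowns: 52.16 = 0.0413·(160.9/0.2548)·0.5·1000·V²/1000
Solving for V: V = √((52.16·1000)/(0.0413·(160.9/0.2548)·0.5·1000)) = 2 m/s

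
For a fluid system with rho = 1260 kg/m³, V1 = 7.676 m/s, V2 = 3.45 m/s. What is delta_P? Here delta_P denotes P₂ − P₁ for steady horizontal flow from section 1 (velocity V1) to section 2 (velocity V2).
Formula: \Delta P = \frac{1}{2} \rho (V_1^2 - V_2^2)
delta_P = 0.5·1260·(7.676² − 3.45²)/1000 = 29.62 kPa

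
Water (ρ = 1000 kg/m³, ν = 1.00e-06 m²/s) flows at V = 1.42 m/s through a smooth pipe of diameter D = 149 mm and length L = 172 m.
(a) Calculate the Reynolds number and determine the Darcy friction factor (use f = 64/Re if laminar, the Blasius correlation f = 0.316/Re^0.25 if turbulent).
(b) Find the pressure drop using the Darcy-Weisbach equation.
(a) Re = V·D/ν = 1.42·0.149/1.00e-06 = 211580 → turbulent (Re > 4000); f = 0.316/Re^0.25 = 0.316/211580^0.25 = 0.014734 (Blasius is strictly valid for Re ≲ 1e5; used here as the smooth-pipe estimate the problem specifies)
(b) Darcy-Weisbach: ΔP = f·(L/D)·½ρV²/1000 = 0.014734·(172/0.149)·½·1000·1.42²/1000 = 17.15 kPa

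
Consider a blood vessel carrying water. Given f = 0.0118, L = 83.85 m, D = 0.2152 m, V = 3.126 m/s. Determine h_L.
Formula: h_L = f \frac{L}{D} \frac{V^2}{2g}
h_L = 0.0118·(83.85/0.2152)·3.126²/(2·9.81) = 2.29 m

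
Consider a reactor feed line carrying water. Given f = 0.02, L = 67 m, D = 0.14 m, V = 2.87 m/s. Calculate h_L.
Formula: h_L = f \frac{L}{D} \frac{V^2}{2g}
h_L = 0.02·(67/0.14)·2.87²/(2·9.81) = 4.018 m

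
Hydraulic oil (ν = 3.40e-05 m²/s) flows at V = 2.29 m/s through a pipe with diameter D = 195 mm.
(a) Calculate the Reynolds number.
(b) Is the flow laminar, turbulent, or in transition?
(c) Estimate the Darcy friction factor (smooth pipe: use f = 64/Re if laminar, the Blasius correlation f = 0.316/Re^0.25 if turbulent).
(a) Re = V·D/ν = 2.29·0.195/3.40e-05 = 13134
(b) Flow regime: turbulent (Re > 4000)
(c) Friction factor: f = 0.316/Re^0.25 = 0.316/13134^0.25 = 0.02952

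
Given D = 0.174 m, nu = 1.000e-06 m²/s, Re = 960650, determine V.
Formula: Re = \frac{V D}{\nu}
Substituting knowns: 960650 = V·0.174/1.000e-06
Solving for V: V = 960650·1.000e-06/0.174 = 5.521 m/s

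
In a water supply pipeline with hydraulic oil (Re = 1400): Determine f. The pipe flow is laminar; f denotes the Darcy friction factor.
Formula: f = \frac{64}{Re}
f = 64/1400 = 0.04571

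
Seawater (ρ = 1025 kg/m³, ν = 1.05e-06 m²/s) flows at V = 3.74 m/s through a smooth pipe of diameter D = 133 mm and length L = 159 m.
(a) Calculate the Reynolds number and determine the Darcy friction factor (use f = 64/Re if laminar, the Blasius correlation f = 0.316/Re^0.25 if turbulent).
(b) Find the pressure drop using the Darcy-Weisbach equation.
(a) Re = V·D/ν = 3.74·0.133/1.05e-06 = 473730 → turbulent (Re > 4000); f = 0.316/Re^0.25 = 0.316/473730^0.25 = 0.012045 (Blasius is strictly valid for Re ≲ 1e5; used here as the smooth-pipe estimate the problem specifies)
(b) Darcy-Weisbach: ΔP = f·(L/D)·½ρV²/1000 = 0.012045·(159/0.133)·½·1025·3.74²/1000 = 103.2 kPa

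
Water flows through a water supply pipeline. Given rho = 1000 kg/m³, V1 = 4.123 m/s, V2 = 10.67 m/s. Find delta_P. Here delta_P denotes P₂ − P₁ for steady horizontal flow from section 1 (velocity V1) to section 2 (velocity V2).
Formula: \Delta P = \frac{1}{2} \rho (V_1^2 - V_2^2)
delta_P = 0.5·1000·(4.123² − 10.67²)/1000 = -48.42 kPa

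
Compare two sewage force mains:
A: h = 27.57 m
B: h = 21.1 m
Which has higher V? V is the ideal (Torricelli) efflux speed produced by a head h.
V(A) = 23.26 m/s, V(B) = 20.35 m/s. Answer: A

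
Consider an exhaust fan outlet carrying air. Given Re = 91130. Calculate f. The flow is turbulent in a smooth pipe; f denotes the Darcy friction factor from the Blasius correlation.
Formula: f = \frac{0.316}{Re^{0.25}}
f = 0.316/91130^0.25 = 0.01819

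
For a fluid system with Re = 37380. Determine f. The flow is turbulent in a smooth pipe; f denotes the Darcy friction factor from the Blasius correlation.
Formula: f = \frac{0.316}{Re^{0.25}}
f = 0.316/37380^0.25 = 0.02273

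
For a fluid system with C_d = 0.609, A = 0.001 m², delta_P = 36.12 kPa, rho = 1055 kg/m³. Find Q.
Formula: Q = C_d A \sqrt{\frac{2 \Delta P}{\rho}}
Q = 0.609·0.001·√(2·(36.12·1000)/1055)·1000 = 5.039 L/s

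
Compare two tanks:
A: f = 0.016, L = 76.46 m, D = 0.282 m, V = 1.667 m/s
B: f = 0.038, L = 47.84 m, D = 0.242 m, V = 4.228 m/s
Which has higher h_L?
h_L(A) = 0.6144 m, h_L(B) = 6.844 m. Answer: B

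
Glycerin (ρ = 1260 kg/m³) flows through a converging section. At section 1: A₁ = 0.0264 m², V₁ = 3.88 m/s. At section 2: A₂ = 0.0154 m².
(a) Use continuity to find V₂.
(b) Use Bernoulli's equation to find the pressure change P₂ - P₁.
(a) Continuity: A₁V₁=A₂V₂ -> V₂=A₁V₁/A₂=0.0264*3.88/0.0154=6.65 m/s
(b) Bernoulli: P₂-P₁=0.5*rho*(V₁^2-V₂^2)/1000=0.5*1260*(3.88^2-6.65^2)/1000=-18.38 kPa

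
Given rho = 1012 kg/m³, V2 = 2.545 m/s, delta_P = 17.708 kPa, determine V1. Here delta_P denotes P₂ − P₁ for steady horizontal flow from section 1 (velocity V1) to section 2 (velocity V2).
Formula: \Delta P = \frac{1}{2} \rho (V_1^2 - V_2^2)
Substituting knowns: 17.708 = 0.5·1012·(V1² − 2.545²)/1000
Solving for V1: V1 = √(2.545² + 2·(17.708·1000)/1012) = 6.44 m/s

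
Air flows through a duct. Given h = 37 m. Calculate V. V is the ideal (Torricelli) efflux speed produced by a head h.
Formula: V = \sqrt{2 g h}
V = √(2·9.81·37) = 26.94 m/s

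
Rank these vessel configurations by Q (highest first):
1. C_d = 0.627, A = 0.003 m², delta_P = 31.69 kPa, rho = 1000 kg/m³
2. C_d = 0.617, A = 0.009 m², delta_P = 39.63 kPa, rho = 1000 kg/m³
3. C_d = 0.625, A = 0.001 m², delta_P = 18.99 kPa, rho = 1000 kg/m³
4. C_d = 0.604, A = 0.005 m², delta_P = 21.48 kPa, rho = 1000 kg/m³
Case 1: Q = 14.97 L/s
Case 2: Q = 49.44 L/s
Case 3: Q = 3.852 L/s
Case 4: Q = 19.79 L/s
Ranking (highest first): 2, 4, 1, 3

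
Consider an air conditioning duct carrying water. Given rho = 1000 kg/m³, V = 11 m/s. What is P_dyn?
Formula: P_{dyn} = \frac{1}{2} \rho V^2
P_dyn = 0.5·1000·11²/1000 = 60.5 kPa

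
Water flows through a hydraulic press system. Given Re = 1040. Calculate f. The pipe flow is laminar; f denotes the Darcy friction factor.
Formula: f = \frac{64}{Re}
f = 64/1040 = 0.06154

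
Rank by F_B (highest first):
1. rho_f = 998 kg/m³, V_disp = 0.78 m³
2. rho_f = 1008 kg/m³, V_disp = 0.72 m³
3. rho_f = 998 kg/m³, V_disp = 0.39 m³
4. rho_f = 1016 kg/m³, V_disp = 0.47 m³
Case 1: F_B = 7636 N
Case 2: F_B = 7120 N
Case 3: F_B = 3818 N
Case 4: F_B = 4684 N
Ranking (highest first): 1, 2, 4, 3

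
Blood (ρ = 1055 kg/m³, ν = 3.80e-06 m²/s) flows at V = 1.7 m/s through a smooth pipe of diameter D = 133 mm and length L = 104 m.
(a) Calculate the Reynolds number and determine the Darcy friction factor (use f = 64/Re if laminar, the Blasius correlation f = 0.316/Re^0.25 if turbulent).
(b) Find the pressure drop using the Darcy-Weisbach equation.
(a) Re = V·D/ν = 1.7·0.133/3.80e-06 = 59500 → turbulent (Re > 4000); f = 0.316/Re^0.25 = 0.316/59500^0.25 = 0.020233
(b) Darcy-Weisbach: ΔP = f·(L/D)·½ρV²/1000 = 0.020233·(104/0.133)·½·1055·1.7²/1000 = 24.12 kPa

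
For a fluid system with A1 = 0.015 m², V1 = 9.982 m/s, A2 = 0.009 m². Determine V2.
Formula: V_2 = \frac{A_1 V_1}{A_2}
V2 = 0.015·9.982/0.009 = 16.64 m/s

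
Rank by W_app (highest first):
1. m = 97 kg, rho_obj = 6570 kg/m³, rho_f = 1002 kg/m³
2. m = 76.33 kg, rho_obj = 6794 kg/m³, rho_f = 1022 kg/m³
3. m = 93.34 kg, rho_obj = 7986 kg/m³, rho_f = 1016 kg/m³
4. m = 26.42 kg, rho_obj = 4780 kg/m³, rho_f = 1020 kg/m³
Case 1: W_app = 806.4 N
Case 2: W_app = 636.2 N
Case 3: W_app = 799.2 N
Case 4: W_app = 203.9 N
Ranking (highest first): 1, 3, 2, 4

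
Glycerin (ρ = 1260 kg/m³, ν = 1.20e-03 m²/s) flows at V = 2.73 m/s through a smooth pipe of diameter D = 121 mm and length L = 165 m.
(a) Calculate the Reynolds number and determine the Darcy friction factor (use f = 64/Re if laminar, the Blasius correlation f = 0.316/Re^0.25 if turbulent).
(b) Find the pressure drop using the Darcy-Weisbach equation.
(a) Re = V·D/ν = 2.73·0.121/1.20e-03 = 275.28 → laminar (Re < 2300); f = 64/Re = 64/275.28 = 0.23249
(b) Darcy-Weisbach: ΔP = f·(L/D)·½ρV²/1000 = 0.23249·(165/0.121)·½·1260·2.73²/1000 = 1489 kPa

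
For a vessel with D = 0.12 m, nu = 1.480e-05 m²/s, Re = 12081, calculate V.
Formula: Re = \frac{V D}{\nu}
Substituting knowns: 12081 = V·0.12/1.480e-05
Solving for V: V = 12081·1.480e-05/0.12 = 1.49 m/s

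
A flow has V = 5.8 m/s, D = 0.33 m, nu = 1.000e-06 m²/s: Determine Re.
Formula: Re = \frac{V D}{\nu}
Re = 5.8·0.33/1.000e-06 = 1.914e+06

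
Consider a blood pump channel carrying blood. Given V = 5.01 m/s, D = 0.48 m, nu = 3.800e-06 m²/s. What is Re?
Formula: Re = \frac{V D}{\nu}
Re = 5.01·0.48/3.800e-06 = 632842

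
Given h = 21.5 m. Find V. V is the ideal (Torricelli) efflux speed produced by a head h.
Formula: V = \sqrt{2 g h}
V = √(2·9.81·21.5) = 20.54 m/s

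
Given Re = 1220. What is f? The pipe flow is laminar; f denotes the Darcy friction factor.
Formula: f = \frac{64}{Re}
f = 64/1220 = 0.05246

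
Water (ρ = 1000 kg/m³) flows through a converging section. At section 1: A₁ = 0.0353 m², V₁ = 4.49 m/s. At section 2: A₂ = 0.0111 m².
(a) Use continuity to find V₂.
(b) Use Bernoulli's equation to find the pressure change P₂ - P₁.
(a) Continuity: A₁V₁=A₂V₂ -> V₂=A₁V₁/A₂=0.0353*4.49/0.0111=14.28 m/s
(b) Bernoulli: P₂-P₁=0.5*rho*(V₁^2-V₂^2)/1000=0.5*1000*(4.49^2-14.28^2)/1000=-91.88 kPa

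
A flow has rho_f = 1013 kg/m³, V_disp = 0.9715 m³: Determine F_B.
Formula: F_B = \rho_f g V_{disp}
F_B = 1013·9.81·0.9715 = 9654 N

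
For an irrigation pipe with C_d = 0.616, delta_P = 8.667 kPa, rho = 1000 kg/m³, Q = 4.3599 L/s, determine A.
Formula: Q = C_d A \sqrt{\frac{2 \Delta P}{\rho}}
Substituting knowns: 4.3599 = 0.616·A·√(2·(8.667·1000)/1000)·1000
Solving for A: A = (4.3599/1000)/(0.616·√(2·(8.667·1000)/1000)) = 0.0017 m²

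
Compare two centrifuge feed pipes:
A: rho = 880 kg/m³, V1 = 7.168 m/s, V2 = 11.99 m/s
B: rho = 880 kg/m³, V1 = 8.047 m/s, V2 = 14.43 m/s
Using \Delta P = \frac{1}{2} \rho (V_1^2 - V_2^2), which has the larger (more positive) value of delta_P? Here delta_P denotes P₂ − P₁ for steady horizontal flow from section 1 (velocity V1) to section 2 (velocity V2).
delta_P(A) = -40.65 kPa, delta_P(B) = -63.13 kPa. Answer: A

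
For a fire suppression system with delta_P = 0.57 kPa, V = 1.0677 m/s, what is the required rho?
Formula: V = \sqrt{\frac{2 \Delta P}{\rho}}
Substituting knowns: 1.0677 = √(2·(0.57·1000)/rho)
Solving for rho: rho = 2·(0.57·1000)/1.0677² = 1000 kg/m³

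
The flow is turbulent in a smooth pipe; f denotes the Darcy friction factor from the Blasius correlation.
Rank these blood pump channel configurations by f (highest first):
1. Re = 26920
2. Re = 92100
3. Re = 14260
Case 1: f = 0.02467
Case 2: f = 0.01814
Case 3: f = 0.02892
Ranking (highest first): 3, 1, 2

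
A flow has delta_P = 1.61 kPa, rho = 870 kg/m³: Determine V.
Formula: V = \sqrt{\frac{2 \Delta P}{\rho}}
V = √(2·(1.61·1000)/870) = 1.924 m/s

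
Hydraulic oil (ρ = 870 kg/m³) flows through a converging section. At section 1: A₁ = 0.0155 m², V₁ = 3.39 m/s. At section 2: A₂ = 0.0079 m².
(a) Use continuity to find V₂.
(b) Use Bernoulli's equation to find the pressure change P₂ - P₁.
(a) Continuity: A₁V₁=A₂V₂ -> V₂=A₁V₁/A₂=0.0155*3.39/0.0079=6.65 m/s
(b) Bernoulli: P₂-P₁=0.5*rho*(V₁^2-V₂^2)/1000=0.5*870*(3.39^2-6.65^2)/1000=-14.24 kPa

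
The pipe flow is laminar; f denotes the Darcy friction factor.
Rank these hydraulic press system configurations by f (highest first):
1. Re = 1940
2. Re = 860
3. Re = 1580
Case 1: f = 0.03299
Case 2: f = 0.07442
Case 3: f = 0.04051
Ranking (highest first): 2, 3, 1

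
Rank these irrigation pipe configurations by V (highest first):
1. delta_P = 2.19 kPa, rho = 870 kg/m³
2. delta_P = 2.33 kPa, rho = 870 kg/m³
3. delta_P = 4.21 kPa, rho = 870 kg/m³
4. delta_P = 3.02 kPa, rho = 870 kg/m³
Case 1: V = 2.244 m/s
Case 2: V = 2.314 m/s
Case 3: V = 3.111 m/s
Case 4: V = 2.635 m/s
Ranking (highest first): 3, 4, 2, 1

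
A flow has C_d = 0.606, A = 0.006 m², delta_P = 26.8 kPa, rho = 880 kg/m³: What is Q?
Formula: Q = C_d A \sqrt{\frac{2 \Delta P}{\rho}}
Q = 0.606·0.006·√(2·(26.8·1000)/880)·1000 = 28.38 L/s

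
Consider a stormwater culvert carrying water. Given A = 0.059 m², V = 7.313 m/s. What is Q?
Formula: Q = A V
Q = 0.059·7.313·1000 = 431.5 L/s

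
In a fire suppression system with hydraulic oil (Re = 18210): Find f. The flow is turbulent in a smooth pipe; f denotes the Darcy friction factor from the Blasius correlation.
Formula: f = \frac{0.316}{Re^{0.25}}
f = 0.316/18210^0.25 = 0.0272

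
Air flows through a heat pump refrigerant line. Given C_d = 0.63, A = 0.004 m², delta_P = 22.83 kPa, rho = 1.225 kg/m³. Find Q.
Formula: Q = C_d A \sqrt{\frac{2 \Delta P}{\rho}}
Q = 0.63·0.004·√(2·(22.83·1000)/1.225)·1000 = 486.5 L/s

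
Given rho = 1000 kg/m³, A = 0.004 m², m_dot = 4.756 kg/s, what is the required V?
Formula: \dot{m} = \rho A V
Substituting knowns: 4.756 = 1000·0.004·V
Solving for V: V = 4.756/(1000·0.004) = 1.189 m/s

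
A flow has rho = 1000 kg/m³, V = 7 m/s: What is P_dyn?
Formula: P_{dyn} = \frac{1}{2} \rho V^2
P_dyn = 0.5·1000·7²/1000 = 24.5 kPa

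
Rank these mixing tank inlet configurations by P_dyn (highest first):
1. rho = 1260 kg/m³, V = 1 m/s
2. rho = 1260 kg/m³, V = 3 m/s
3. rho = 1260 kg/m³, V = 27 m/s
Case 1: P_dyn = 0.63 kPa
Case 2: P_dyn = 5.67 kPa
Case 3: P_dyn = 459.3 kPa
Ranking (highest first): 3, 2, 1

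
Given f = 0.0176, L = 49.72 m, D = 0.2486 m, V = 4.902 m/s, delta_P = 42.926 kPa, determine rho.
Formula: \Delta P = f \frac{L}{D} \frac{\rho V^2}{2}
Substituting knowns: 42.926 = 0.0176·(49.72/0.2486)·0.5·rho·4.902²/1000
Solving for rho: rho = (42.926·1000)/(0.0176·(49.72/0.2486)·0.5·4.902²) = 1015 kg/m³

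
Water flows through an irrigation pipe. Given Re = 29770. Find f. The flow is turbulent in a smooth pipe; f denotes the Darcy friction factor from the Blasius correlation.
Formula: f = \frac{0.316}{Re^{0.25}}
f = 0.316/29770^0.25 = 0.02406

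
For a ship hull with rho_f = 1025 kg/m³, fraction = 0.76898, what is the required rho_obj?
Formula: f_{sub} = \frac{\rho_{obj}}{\rho_f}
Substituting knowns: 0.76898 = rho_obj/1025
Solving for rho_obj: rho_obj = 0.76898·1025 = 788.2 kg/m³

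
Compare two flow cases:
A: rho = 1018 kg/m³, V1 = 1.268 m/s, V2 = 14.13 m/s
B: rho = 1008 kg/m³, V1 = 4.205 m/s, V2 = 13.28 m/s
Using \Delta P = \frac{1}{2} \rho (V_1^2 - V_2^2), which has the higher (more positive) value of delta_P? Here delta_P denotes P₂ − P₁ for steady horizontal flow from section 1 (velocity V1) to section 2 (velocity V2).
delta_P(A) = -100.8 kPa, delta_P(B) = -79.97 kPa. Answer: B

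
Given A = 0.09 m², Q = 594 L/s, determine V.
Formula: Q = A V
Substituting knowns: 594 = 0.09·V·1000
Solving for V: V = (594/1000)/0.09 = 6.6 m/s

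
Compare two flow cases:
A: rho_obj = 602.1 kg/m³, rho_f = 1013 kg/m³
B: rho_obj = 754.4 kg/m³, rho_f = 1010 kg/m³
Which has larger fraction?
fraction(A) = 0.5944, fraction(B) = 0.7469. Answer: B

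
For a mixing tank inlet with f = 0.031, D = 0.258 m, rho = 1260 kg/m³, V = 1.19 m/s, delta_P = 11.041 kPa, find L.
Formula: \Delta P = f \frac{L}{D} \frac{\rho V^2}{2}
Substituting knowns: 11.041 = 0.031·(L/0.258)·0.5·1260·1.19²/1000
Solving for L: L = (11.041·1000)·0.258/(0.031·0.5·1260·1.19²) = 103 m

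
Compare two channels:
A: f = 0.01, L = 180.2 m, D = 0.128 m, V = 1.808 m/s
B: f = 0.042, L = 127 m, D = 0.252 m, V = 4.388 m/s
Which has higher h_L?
h_L(A) = 2.346 m, h_L(B) = 20.77 m. Answer: B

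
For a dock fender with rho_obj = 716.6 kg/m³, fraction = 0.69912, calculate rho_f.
Formula: f_{sub} = \frac{\rho_{obj}}{\rho_f}
Substituting knowns: 0.69912 = 716.6/rho_f
Solving for rho_f: rho_f = 716.6/0.69912 = 1025 kg/m³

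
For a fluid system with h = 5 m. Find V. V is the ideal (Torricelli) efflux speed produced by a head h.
Formula: V = \sqrt{2 g h}
V = √(2·9.81·5) = 9.905 m/s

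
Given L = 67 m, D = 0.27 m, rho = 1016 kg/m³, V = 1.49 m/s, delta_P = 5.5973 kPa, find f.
Formula: \Delta P = f \frac{L}{D} \frac{\rho V^2}{2}
Substituting knowns: 5.5973 = f·(67/0.27)·0.5·1016·1.49²/1000
Solving for f: f = (5.5973·1000)/((67/0.27)·0.5·1016·1.49²) = 0.02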